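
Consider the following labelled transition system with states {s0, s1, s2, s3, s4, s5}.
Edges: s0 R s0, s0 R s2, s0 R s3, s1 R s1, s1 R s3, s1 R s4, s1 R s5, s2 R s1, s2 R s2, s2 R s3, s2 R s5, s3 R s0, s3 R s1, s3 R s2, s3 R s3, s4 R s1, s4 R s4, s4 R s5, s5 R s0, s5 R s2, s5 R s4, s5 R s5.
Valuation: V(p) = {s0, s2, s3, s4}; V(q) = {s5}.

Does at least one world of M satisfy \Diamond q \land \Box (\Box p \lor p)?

No

Let φ = \Diamond q \land \Box (\Box p \lor p). Evaluate φ at each world:
  s0 (successors {s0, s2, s3}): φ is false.
  s1 (successors {s1, s3, s4, s5}): φ is false.
  s2 (successors {s1, s2, s3, s5}): φ is false.
  s3 (successors {s0, s1, s2, s3}): φ is false.
  s4 (successors {s1, s4, s5}): φ is false.
  s5 (successors {s0, s2, s4, s5}): φ is false.
For instance, at s2:
  At s2: \Diamond q is true, \Box (\Box p \lor p) is false, so \Diamond q \land \Box (\Box p \lor p) is false.
    At s2: \Diamond q requires q at some successor in {s1, s2, s3, s5}.
      q holds at s5, so \Diamond q is true at s2.
    At s2: \Box (\Box p \lor p) requires \Box p \lor p at every successor {s1, s2, s3, s5}.
      \Box p \lor p fails at s1, so \Box (\Box p \lor p) is false at s2.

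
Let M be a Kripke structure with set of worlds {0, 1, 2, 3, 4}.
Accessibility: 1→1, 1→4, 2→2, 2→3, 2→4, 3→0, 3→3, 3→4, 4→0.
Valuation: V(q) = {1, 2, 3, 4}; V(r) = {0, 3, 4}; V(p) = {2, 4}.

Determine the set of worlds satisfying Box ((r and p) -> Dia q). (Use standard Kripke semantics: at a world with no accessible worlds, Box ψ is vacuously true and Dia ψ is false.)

0, 4

Recall that Box ψ holds at a world iff ψ holds at every accessible world, and Dia ψ holds iff ψ holds at some accessible world.
Let φ = Box ((r and p) -> Dia q). Evaluate φ at each world:
  0 (successors ∅): φ is true.
  1 (successors {1, 4}): φ is false.
  2 (successors {2, 3, 4}): φ is false.
  3 (successors {0, 3, 4}): φ is false.
  4 (successors {0}): φ is true.
For instance, at 1:
  At 1: Box ((r and p) -> Dia q) requires (r and p) -> Dia q at every successor {1, 4}.
    (r and p) -> Dia q fails at 4, so Box ((r and p) -> Dia q) is false at 1.
      At 4: r and p is true, Dia q is false, so (r and p) -> Dia q is false.
Satisfying worlds: {0, 4}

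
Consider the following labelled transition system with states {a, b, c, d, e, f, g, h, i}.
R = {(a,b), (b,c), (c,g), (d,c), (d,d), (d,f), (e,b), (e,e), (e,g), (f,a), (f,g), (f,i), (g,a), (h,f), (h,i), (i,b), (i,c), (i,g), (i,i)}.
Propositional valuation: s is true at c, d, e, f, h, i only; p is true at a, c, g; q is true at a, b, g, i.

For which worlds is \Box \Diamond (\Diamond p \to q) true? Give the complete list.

Let φ = \Box \Diamond (\Diamond p \to q). Evaluate φ at each world:
  a (successors {b}): φ is false.
  b (successors {c}): φ is true.
  c (successors {g}): φ is true.
  d (successors {c, d, f}): φ is false.
  e (successors {b, e, g}): φ is false.
  f (successors {a, g, i}): φ is true.
  g (successors {a}): φ is true.
  h (successors {f, i}): φ is true.
  i (successors {b, c, g, i}): φ is false.
For instance, at f:
  At f: \Box \Diamond (\Diamond p \to q) requires \Diamond (\Diamond p \to q) at every successor {a, g, i}.
      At a: \Diamond (\Diamond p \to q) requires \Diamond p \to q at some successor in {b}.
        \Diamond p \to q holds at b, so \Diamond (\Diamond p \to q) is true at a.
      At g: \Diamond (\Diamond p \to q) requires \Diamond p \to q at some successor in {a}.
        \Diamond p \to q holds at a, so \Diamond (\Diamond p \to q) is true at g.
      At i: \Diamond (\Diamond p \to q) requires \Diamond p \to q at some successor in {b, c, g, i}.
        \Diamond p \to q holds at b, so \Diamond (\Diamond p \to q) is true at i.
  So \Box \Diamond (\Diamond p \to q) is true at f.
Satisfying worlds: {b, c, f, g, h}

b, c, f, g, h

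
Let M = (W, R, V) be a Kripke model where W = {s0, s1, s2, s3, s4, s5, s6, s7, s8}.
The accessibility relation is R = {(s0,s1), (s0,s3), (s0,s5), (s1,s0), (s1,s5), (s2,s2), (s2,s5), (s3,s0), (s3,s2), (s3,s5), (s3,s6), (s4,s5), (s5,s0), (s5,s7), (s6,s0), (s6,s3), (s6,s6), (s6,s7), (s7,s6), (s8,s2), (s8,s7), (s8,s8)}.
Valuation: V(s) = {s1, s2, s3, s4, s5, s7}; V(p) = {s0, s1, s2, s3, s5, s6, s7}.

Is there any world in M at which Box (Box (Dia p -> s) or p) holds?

Recall that Box ψ holds at a world iff ψ holds at every accessible world, and Dia ψ holds iff ψ holds at some accessible world.
Let φ = Box (Box (Dia p -> s) or p). Evaluate φ at each world:
  s0 (successors {s1, s3, s5}): φ is true.
  s1 (successors {s0, s5}): φ is true.
  s2 (successors {s2, s5}): φ is true.
  s3 (successors {s0, s2, s5, s6}): φ is true.
  s4 (successors {s5}): φ is true.
  s5 (successors {s0, s7}): φ is true.
  s6 (successors {s0, s3, s6, s7}): φ is true.
  s7 (successors {s6}): φ is true.
  s8 (successors {s2, s7, s8}): φ is false.
Detail at s0 (witness):
  At s0: Box (Box (Dia p -> s) or p) requires Box (Dia p -> s) or p at every successor {s1, s3, s5}.
      At s1: Box (Dia p -> s) is false, p is true, so Box (Dia p -> s) or p is true.
      At s3: Box (Dia p -> s) is false, p is true, so Box (Dia p -> s) or p is true.
      At s5: Box (Dia p -> s) is false, p is true, so Box (Dia p -> s) or p is true.
  So Box (Box (Dia p -> s) or p) is true at s0.

Yes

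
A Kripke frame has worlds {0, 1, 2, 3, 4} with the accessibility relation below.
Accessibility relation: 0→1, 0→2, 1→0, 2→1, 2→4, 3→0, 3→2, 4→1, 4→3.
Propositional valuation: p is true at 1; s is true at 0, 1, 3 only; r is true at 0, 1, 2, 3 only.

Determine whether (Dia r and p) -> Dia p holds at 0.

Recall that Dia ψ holds at a world iff ψ holds at some accessible world.
At 0: Dia r and p is false, Dia p is true, so (Dia r and p) -> Dia p is true.
  At 0: Dia r is true, p is false, so Dia r and p is false.
    At 0: Dia r requires r at some successor in {1, 2}.
      r holds at 1, so Dia r is true at 0.
  At 0: Dia p requires p at some successor in {1, 2}.
    p holds at 1, so Dia p is true at 0.

Yes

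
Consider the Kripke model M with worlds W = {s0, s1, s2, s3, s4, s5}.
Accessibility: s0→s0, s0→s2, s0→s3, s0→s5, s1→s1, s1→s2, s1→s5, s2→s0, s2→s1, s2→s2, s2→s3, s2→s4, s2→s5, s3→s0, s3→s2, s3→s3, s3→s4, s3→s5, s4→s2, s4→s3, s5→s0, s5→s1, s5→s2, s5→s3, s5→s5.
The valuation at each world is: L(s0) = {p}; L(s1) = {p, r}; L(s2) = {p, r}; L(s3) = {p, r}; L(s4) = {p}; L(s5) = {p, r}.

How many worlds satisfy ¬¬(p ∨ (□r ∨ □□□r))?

6

Recall that □ψ holds at a world iff ψ holds at every accessible world, and ◇ψ holds iff ψ holds at some accessible world.
Let φ = ¬¬(p ∨ (□r ∨ □□□r)). Evaluate φ at each world:
  s0 (successors {s0, s2, s3, s5}): φ is true.
  s1 (successors {s1, s2, s5}): φ is true.
  s2 (successors {s0, s1, s2, s3, s4, s5}): φ is true.
  s3 (successors {s0, s2, s3, s4, s5}): φ is true.
  s4 (successors {s2, s3}): φ is true.
  s5 (successors {s0, s1, s2, s3, s5}): φ is true.
For instance, at s1:
  At s1: ¬(p ∨ (□r ∨ □□□r)) is false, so ¬¬(p ∨ (□r ∨ □□□r)) is true.
    At s1: p ∨ (□r ∨ □□□r) is true, so ¬(p ∨ (□r ∨ □□□r)) is false.
      At s1: p is true, □r ∨ □□□r is true, so p ∨ (□r ∨ □□□r) is true.
Satisfying worlds: {s0, s1, s2, s3, s4, s5}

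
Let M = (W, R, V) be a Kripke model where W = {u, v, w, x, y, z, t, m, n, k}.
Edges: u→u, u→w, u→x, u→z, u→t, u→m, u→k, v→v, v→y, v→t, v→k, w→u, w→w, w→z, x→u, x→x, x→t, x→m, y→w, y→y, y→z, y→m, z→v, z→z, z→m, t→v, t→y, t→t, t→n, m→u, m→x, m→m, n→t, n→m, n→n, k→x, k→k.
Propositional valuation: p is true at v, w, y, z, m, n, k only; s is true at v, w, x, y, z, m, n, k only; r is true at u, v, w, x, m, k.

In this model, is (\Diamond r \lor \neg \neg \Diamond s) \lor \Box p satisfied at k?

Yes

At k: \Diamond r \lor \neg \neg \Diamond s is true, \Box p is false, so (\Diamond r \lor \neg \neg \Diamond s) \lor \Box p is true.
  At k: \Diamond r is true, \neg \neg \Diamond s is true, so \Diamond r \lor \neg \neg \Diamond s is true.
    At k: \Diamond r requires r at some successor in {x, k}.
      r holds at x, so \Diamond r is true at k.
    At k: \neg \Diamond s is false, so \neg \neg \Diamond s is true.
      At k: \Diamond s is true, so \neg \Diamond s is false.
  At k: \Box p requires p at every successor {x, k}.
    p fails at x, so \Box p is false at k.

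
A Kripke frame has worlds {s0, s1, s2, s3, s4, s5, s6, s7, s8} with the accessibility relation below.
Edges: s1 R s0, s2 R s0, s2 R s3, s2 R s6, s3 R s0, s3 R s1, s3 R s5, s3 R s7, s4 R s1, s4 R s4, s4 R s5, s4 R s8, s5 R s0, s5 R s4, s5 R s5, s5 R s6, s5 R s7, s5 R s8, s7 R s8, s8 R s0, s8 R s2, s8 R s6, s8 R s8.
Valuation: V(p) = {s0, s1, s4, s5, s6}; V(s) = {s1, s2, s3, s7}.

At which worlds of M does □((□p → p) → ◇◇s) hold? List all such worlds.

Let φ = □((□p → p) → ◇◇s). Evaluate φ at each world:
  s0 (successors ∅): φ is true.
  s1 (successors {s0}): φ is false.
  s2 (successors {s0, s3, s6}): φ is false.
  s3 (successors {s0, s1, s5, s7}): φ is false.
  s4 (successors {s1, s4, s5, s8}): φ is false.
  s5 (successors {s0, s4, s5, s6, s7, s8}): φ is false.
  s6 (successors ∅): φ is true.
  s7 (successors {s8}): φ is true.
  s8 (successors {s0, s2, s6, s8}): φ is false.
For instance, at s3:
  At s3: □((□p → p) → ◇◇s) requires (□p → p) → ◇◇s at every successor {s0, s1, s5, s7}.
    (□p → p) → ◇◇s fails at s0, so □((□p → p) → ◇◇s) is false at s3.
      At s0: □p → p is true, ◇◇s is false, so (□p → p) → ◇◇s is false.
Satisfying worlds: {s0, s6, s7}

s0, s6, s7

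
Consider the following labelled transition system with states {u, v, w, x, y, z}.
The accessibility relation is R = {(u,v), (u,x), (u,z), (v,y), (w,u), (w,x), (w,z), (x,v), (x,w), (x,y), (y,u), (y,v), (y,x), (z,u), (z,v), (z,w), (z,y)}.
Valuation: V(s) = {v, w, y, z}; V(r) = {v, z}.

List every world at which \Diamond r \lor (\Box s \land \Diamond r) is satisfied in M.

u, w, x, y, z

Let φ = \Diamond r \lor (\Box s \land \Diamond r). Evaluate φ at each world:
  u (successors {v, x, z}): φ is true.
  v (successors {y}): φ is false.
  w (successors {u, x, z}): φ is true.
  x (successors {v, w, y}): φ is true.
  y (successors {u, v, x}): φ is true.
  z (successors {u, v, w, y}): φ is true.
For instance, at x:
  At x: \Diamond r is true, \Box s \land \Diamond r is true, so \Diamond r \lor (\Box s \land \Diamond r) is true.
    At x: \Diamond r requires r at some successor in {v, w, y}.
      r holds at v, so \Diamond r is true at x.
    At x: \Box s is true, \Diamond r is true, so \Box s \land \Diamond r is true.
      At x: \Box s requires s at every successor {v, w, y}.
        At v: s is true.
        At w: s is true.
        At y: s is true.
      So \Box s is true at x.
      At x: \Diamond r requires r at some successor in {v, w, y}.
        r holds at v, so \Diamond r is true at x.
Satisfying worlds: {u, w, x, y, z}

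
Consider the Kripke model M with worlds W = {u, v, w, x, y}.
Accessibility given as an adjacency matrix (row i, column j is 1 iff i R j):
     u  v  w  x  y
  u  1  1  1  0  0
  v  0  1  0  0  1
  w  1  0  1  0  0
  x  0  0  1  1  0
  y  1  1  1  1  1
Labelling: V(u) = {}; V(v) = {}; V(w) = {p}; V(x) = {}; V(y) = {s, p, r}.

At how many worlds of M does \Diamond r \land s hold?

1

Let φ = \Diamond r \land s. Evaluate φ at each world:
  u (successors {u, v, w}): φ is false.
  v (successors {v, y}): φ is false.
  w (successors {u, w}): φ is false.
  x (successors {w, x}): φ is false.
  y (successors {u, v, w, x, y}): φ is true.
For instance, at y:
  At y: \Diamond r is true, s is true, so \Diamond r \land s is true.
    At y: \Diamond r requires r at some successor in {u, v, w, x, y}.
      r holds at y, so \Diamond r is true at y.
Satisfying worlds: {y}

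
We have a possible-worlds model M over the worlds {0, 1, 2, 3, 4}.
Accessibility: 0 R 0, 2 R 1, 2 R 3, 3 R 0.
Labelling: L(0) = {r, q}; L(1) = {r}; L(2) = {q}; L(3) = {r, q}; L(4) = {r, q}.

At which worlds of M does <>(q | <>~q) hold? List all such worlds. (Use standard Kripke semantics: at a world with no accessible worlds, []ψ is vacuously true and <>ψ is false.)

0, 2, 3

Recall that <>ψ holds at a world iff ψ holds at some accessible world.
Let φ = <>(q | <>~q). Evaluate φ at each world:
  0 (successors {0}): φ is true.
  1 (successors ∅): φ is false.
  2 (successors {1, 3}): φ is true.
  3 (successors {0}): φ is true.
  4 (successors ∅): φ is false.
For instance, at 3:
  At 3: <>(q | <>~q) requires q | <>~q at some successor in {0}.
    q | <>~q holds at 0, so <>(q | <>~q) is true at 3.
      At 0: q is true, <>~q is false, so q | <>~q is true.
Satisfying worlds: {0, 2, 3}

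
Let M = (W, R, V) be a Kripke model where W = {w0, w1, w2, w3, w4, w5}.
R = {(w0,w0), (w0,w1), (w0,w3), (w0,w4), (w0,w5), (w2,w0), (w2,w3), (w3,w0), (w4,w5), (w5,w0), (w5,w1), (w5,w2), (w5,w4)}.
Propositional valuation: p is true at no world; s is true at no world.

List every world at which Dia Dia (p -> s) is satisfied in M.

Let φ = Dia Dia (p -> s). Evaluate φ at each world:
  w0 (successors {w0, w1, w3, w4, w5}): φ is true.
  w1 (successors ∅): φ is false.
  w2 (successors {w0, w3}): φ is true.
  w3 (successors {w0}): φ is true.
  w4 (successors {w5}): φ is true.
  w5 (successors {w0, w1, w2, w4}): φ is true.
For instance, at w5:
  At w5: Dia Dia (p -> s) requires Dia (p -> s) at some successor in {w0, w1, w2, w4}.
    Dia (p -> s) holds at w0, so Dia Dia (p -> s) is true at w5.
      At w0: Dia (p -> s) requires p -> s at some successor in {w0, w1, w3, w4, w5}.
        p -> s holds at w0, so Dia (p -> s) is true at w0.
Satisfying worlds: {w0, w2, w3, w4, w5}

w0, w2, w3, w4, w5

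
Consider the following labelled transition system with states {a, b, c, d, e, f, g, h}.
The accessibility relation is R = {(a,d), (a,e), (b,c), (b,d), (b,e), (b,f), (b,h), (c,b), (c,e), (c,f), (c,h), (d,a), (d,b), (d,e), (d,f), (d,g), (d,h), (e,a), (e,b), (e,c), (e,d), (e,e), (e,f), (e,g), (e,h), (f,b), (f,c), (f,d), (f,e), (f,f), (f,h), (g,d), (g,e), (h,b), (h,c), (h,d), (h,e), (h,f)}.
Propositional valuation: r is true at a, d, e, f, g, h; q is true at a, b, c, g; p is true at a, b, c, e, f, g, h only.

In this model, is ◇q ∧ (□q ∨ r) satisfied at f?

At f: ◇q is true, □q ∨ r is true, so ◇q ∧ (□q ∨ r) is true.
  At f: ◇q requires q at some successor in {b, c, d, e, f, h}.
    q holds at b, so ◇q is true at f.
  At f: □q is false, r is true, so □q ∨ r is true.
    At f: □q requires q at every successor {b, c, d, e, f, h}.
      q fails at d, so □q is false at f.

Yes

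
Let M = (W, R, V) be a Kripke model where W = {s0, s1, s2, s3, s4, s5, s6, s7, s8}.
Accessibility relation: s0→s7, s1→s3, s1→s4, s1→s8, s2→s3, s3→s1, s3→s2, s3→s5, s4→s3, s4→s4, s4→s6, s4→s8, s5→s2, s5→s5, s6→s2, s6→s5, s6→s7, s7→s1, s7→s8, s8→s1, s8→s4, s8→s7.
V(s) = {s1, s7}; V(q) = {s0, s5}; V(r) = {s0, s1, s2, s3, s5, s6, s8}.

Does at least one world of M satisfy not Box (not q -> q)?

Yes

Recall that Box ψ holds at a world iff ψ holds at every accessible world, and Dia ψ holds iff ψ holds at some accessible world.
Let φ = not Box (not q -> q). Evaluate φ at each world:
  s0 (successors {s7}): φ is true.
  s1 (successors {s3, s4, s8}): φ is true.
  s2 (successors {s3}): φ is true.
  s3 (successors {s1, s2, s5}): φ is true.
  s4 (successors {s3, s4, s6, s8}): φ is true.
  s5 (successors {s2, s5}): φ is true.
  s6 (successors {s2, s5, s7}): φ is true.
  s7 (successors {s1, s8}): φ is true.
  s8 (successors {s1, s4, s7}): φ is true.
Detail at s0 (witness):
  At s0: Box (not q -> q) is false, so not Box (not q -> q) is true.
    At s0: Box (not q -> q) requires not q -> q at every successor {s7}.
      not q -> q fails at s7, so Box (not q -> q) is false at s0.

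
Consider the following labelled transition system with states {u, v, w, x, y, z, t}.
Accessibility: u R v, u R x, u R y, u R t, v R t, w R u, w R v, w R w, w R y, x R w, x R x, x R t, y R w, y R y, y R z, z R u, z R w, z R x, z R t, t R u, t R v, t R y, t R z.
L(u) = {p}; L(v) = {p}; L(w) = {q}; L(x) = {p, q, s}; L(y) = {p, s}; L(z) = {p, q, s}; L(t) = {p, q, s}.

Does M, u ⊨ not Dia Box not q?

At u: Dia Box not q is false, so not Dia Box not q is true.
  At u: Dia Box not q requires Box not q at some successor in {v, x, y, t}.
    At v: Box not q is false.
    At x: Box not q is false.
    At y: Box not q is false.
    At t: Box not q is false.
  So Dia Box not q is false at u.

Yes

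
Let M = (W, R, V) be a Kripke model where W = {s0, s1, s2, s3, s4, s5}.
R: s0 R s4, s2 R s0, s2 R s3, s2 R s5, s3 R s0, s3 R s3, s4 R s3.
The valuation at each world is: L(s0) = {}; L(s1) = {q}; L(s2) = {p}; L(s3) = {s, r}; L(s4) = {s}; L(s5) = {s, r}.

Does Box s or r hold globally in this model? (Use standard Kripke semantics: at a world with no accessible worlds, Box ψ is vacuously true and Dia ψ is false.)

Let φ = Box s or r. Evaluate φ at each world:
  s0 (successors {s4}): φ is true.
  s1 (successors ∅): φ is true.
  s2 (successors {s0, s3, s5}): φ is false.
  s3 (successors {s0, s3}): φ is true.
  s4 (successors {s3}): φ is true.
  s5 (successors ∅): φ is true.
Detail at s2 (counterexample):
  At s2: Box s is false, r is false, so Box s or r is false.
    At s2: Box s requires s at every successor {s0, s3, s5}.
      s fails at s0, so Box s is false at s2.

No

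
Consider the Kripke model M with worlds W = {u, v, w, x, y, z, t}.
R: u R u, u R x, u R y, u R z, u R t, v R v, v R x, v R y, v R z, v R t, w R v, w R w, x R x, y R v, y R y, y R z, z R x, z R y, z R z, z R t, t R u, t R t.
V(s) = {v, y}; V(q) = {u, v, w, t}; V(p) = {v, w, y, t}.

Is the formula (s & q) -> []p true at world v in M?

No

At v: s & q is true, []p is false, so (s & q) -> []p is false.
  At v: []p requires p at every successor {v, x, y, z, t}.
    p fails at x, so []p is false at v.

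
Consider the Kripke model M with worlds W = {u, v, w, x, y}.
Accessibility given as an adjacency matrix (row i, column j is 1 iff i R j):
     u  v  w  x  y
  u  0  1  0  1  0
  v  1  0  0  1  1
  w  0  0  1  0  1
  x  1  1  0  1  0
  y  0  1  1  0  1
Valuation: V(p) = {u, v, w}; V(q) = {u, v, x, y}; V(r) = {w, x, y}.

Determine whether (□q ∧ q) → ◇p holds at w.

At w: □q ∧ q is false, ◇p is true, so (□q ∧ q) → ◇p is true.
  At w: □q is false, q is false, so □q ∧ q is false.
    At w: □q requires q at every successor {w, y}.
      q fails at w, so □q is false at w.
  At w: ◇p requires p at some successor in {w, y}.
    p holds at w, so ◇p is true at w.

Yes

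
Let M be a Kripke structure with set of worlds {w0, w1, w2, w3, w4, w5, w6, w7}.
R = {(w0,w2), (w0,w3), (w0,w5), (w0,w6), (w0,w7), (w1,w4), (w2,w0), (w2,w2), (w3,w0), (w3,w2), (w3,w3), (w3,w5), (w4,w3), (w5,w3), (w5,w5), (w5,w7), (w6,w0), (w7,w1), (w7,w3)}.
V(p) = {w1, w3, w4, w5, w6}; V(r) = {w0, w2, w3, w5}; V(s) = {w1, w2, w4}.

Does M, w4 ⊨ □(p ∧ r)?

Yes

Recall that □ψ holds at a world iff ψ holds at every accessible world, and ◇ψ holds iff ψ holds at some accessible world.
At w4: □(p ∧ r) requires p ∧ r at every successor {w3}.
  At w3: p ∧ r is true.
So □(p ∧ r) is true at w4.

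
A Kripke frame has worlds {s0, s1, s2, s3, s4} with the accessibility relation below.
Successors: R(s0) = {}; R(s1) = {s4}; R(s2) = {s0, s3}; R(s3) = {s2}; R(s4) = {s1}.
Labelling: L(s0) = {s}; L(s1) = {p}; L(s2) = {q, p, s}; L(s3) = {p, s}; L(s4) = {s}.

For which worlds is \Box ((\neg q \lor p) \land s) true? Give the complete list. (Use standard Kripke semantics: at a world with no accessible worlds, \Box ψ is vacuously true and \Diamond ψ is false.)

Let φ = \Box ((\neg q \lor p) \land s). Evaluate φ at each world:
  s0 (successors ∅): φ is true.
  s1 (successors {s4}): φ is true.
  s2 (successors {s0, s3}): φ is true.
  s3 (successors {s2}): φ is true.
  s4 (successors {s1}): φ is false.
For instance, at s1:
  At s1: \Box ((\neg q \lor p) \land s) requires (\neg q \lor p) \land s at every successor {s4}.
    At s4: (\neg q \lor p) \land s is true.
  So \Box ((\neg q \lor p) \land s) is true at s1.
Satisfying worlds: {s0, s1, s2, s3}

s0, s1, s2, s3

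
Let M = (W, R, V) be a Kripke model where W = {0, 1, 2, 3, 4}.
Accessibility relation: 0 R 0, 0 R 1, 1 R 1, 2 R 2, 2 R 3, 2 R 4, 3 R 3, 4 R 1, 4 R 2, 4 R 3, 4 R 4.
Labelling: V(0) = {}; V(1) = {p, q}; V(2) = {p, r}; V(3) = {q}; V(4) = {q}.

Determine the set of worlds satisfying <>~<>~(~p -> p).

Let φ = <>~<>~(~p -> p). Evaluate φ at each world:
  0 (successors {0, 1}): φ is true.
  1 (successors {1}): φ is true.
  2 (successors {2, 3, 4}): φ is false.
  3 (successors {3}): φ is false.
  4 (successors {1, 2, 3, 4}): φ is true.
For instance, at 0:
  At 0: <>~<>~(~p -> p) requires ~<>~(~p -> p) at some successor in {0, 1}.
    ~<>~(~p -> p) holds at 1, so <>~<>~(~p -> p) is true at 0.
      At 1: <>~(~p -> p) is false, so ~<>~(~p -> p) is true.
Satisfying worlds: {0, 1, 4}

0, 1, 4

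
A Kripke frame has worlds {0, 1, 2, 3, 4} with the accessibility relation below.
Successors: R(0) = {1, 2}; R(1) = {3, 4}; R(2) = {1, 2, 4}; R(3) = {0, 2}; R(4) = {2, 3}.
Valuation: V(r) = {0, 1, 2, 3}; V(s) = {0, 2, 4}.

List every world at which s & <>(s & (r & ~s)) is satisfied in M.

Recall that <>ψ holds at a world iff ψ holds at some accessible world.
Let φ = s & <>(s & (r & ~s)). Evaluate φ at each world:
  0 (successors {1, 2}): φ is false.
  1 (successors {3, 4}): φ is false.
  2 (successors {1, 2, 4}): φ is false.
  3 (successors {0, 2}): φ is false.
  4 (successors {2, 3}): φ is false.
For instance, at 0:
  At 0: s is true, <>(s & (r & ~s)) is false, so s & <>(s & (r & ~s)) is false.
    At 0: <>(s & (r & ~s)) requires s & (r & ~s) at some successor in {1, 2}.
      At 1: s & (r & ~s) is false.
      At 2: s & (r & ~s) is false.
    So <>(s & (r & ~s)) is false at 0.
Satisfying worlds: none.

none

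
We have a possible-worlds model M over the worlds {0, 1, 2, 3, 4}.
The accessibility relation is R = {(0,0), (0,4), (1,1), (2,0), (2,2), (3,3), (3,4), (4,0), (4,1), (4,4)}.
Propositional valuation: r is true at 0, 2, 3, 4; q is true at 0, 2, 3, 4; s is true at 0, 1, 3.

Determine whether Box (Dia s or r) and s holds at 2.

No

At 2: Box (Dia s or r) is true, s is false, so Box (Dia s or r) and s is false.
  At 2: Box (Dia s or r) requires Dia s or r at every successor {0, 2}.
      At 0: Dia s is true, r is true, so Dia s or r is true.
      At 2: Dia s is true, r is true, so Dia s or r is true.
  So Box (Dia s or r) is true at 2.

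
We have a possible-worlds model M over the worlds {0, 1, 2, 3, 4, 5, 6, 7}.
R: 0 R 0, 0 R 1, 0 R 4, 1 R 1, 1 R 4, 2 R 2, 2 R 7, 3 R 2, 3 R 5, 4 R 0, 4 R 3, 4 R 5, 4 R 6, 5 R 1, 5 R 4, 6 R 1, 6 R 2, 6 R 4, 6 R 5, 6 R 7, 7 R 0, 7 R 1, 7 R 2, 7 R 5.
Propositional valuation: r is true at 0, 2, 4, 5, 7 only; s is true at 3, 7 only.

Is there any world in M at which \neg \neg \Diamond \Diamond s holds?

Let φ = \neg \neg \Diamond \Diamond s. Evaluate φ at each world:
  0 (successors {0, 1, 4}): φ is true.
  1 (successors {1, 4}): φ is true.
  2 (successors {2, 7}): φ is true.
  3 (successors {2, 5}): φ is true.
  4 (successors {0, 3, 5, 6}): φ is true.
  5 (successors {1, 4}): φ is true.
  6 (successors {1, 2, 4, 5, 7}): φ is true.
  7 (successors {0, 1, 2, 5}): φ is true.
Detail at 0 (witness):
  At 0: \neg \Diamond \Diamond s is false, so \neg \neg \Diamond \Diamond s is true.
    At 0: \Diamond \Diamond s is true, so \neg \Diamond \Diamond s is false.
      At 0: \Diamond \Diamond s requires \Diamond s at some successor in {0, 1, 4}.
        \Diamond s holds at 4, so \Diamond \Diamond s is true at 0.

Yes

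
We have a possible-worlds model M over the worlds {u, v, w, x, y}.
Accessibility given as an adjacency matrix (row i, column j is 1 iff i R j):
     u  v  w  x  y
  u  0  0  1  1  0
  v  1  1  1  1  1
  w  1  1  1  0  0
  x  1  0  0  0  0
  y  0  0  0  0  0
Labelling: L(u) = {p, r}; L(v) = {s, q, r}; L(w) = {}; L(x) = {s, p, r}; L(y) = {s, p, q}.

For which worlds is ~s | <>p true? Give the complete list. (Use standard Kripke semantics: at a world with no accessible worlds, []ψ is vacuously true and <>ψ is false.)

u, v, w, x

Let φ = ~s | <>p. Evaluate φ at each world:
  u (successors {w, x}): φ is true.
  v (successors {u, v, w, x, y}): φ is true.
  w (successors {u, v, w}): φ is true.
  x (successors {u}): φ is true.
  y (successors ∅): φ is false.
For instance, at u:
  At u: ~s is true, <>p is true, so ~s | <>p is true.
    At u: <>p requires p at some successor in {w, x}.
      p holds at x, so <>p is true at u.
Satisfying worlds: {u, v, w, x}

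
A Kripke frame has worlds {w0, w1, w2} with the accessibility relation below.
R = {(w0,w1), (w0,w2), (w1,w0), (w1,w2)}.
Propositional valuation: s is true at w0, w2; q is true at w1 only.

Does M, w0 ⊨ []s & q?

At w0: []s is false, q is false, so []s & q is false.
  At w0: []s requires s at every successor {w1, w2}.
    s fails at w1, so []s is false at w0.

No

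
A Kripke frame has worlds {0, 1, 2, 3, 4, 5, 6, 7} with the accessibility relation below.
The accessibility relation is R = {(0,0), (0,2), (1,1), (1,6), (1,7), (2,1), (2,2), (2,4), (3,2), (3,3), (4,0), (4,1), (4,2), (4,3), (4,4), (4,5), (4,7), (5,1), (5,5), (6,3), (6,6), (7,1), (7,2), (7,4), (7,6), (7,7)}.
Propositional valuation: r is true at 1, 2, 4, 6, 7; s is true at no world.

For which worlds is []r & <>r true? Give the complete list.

1, 2, 7

Let φ = []r & <>r. Evaluate φ at each world:
  0 (successors {0, 2}): φ is false.
  1 (successors {1, 6, 7}): φ is true.
  2 (successors {1, 2, 4}): φ is true.
  3 (successors {2, 3}): φ is false.
  4 (successors {0, 1, 2, 3, 4, 5, 7}): φ is false.
  5 (successors {1, 5}): φ is false.
  6 (successors {3, 6}): φ is false.
  7 (successors {1, 2, 4, 6, 7}): φ is true.
For instance, at 7:
  At 7: []r is true, <>r is true, so []r & <>r is true.
    At 7: []r requires r at every successor {1, 2, 4, 6, 7}.
      At 1: r is true.
      At 2: r is true.
      At 4: r is true.
      At 6: r is true.
      At 7: r is true.
    So []r is true at 7.
    At 7: <>r requires r at some successor in {1, 2, 4, 6, 7}.
      r holds at 1, so <>r is true at 7.
Satisfying worlds: {1, 2, 7}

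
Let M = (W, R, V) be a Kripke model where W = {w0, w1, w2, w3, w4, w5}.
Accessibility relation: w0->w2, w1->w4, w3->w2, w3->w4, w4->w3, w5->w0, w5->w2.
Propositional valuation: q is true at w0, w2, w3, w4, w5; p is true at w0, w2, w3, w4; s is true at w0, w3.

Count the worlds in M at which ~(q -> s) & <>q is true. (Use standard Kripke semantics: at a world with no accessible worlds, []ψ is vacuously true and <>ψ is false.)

Let φ = ~(q -> s) & <>q. Evaluate φ at each world:
  w0 (successors {w2}): φ is false.
  w1 (successors {w4}): φ is false.
  w2 (successors ∅): φ is false.
  w3 (successors {w2, w4}): φ is false.
  w4 (successors {w3}): φ is true.
  w5 (successors {w0, w2}): φ is true.
For instance, at w5:
  At w5: ~(q -> s) is true, <>q is true, so ~(q -> s) & <>q is true.
    At w5: <>q requires q at some successor in {w0, w2}.
      q holds at w0, so <>q is true at w5.
Satisfying worlds: {w4, w5}

2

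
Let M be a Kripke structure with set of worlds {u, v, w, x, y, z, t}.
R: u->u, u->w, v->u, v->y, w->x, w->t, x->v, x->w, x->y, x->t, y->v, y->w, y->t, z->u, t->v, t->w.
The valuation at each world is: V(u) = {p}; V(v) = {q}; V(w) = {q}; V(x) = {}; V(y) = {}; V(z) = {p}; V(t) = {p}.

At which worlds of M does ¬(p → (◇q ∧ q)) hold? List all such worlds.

u, z, t

Let φ = ¬(p → (◇q ∧ q)). Evaluate φ at each world:
  u (successors {u, w}): φ is true.
  v (successors {u, y}): φ is false.
  w (successors {x, t}): φ is false.
  x (successors {v, w, y, t}): φ is false.
  y (successors {v, w, t}): φ is false.
  z (successors {u}): φ is true.
  t (successors {v, w}): φ is true.
For instance, at z:
  At z: p → (◇q ∧ q) is false, so ¬(p → (◇q ∧ q)) is true.
    At z: p is true, ◇q ∧ q is false, so p → (◇q ∧ q) is false.
      At z: ◇q is false, q is false, so ◇q ∧ q is false.
Satisfying worlds: {u, z, t}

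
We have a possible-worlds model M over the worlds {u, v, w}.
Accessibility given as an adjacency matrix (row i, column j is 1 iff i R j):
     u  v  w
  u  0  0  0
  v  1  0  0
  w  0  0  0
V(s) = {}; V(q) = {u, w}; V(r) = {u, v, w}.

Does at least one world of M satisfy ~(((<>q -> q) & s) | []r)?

Let φ = ~(((<>q -> q) & s) | []r). Evaluate φ at each world:
  u (successors ∅): φ is false.
  v (successors {u}): φ is false.
  w (successors ∅): φ is false.
For instance, at v:
  At v: ((<>q -> q) & s) | []r is true, so ~(((<>q -> q) & s) | []r) is false.
    At v: (<>q -> q) & s is false, []r is true, so ((<>q -> q) & s) | []r is true.
      At v: <>q -> q is false, s is false, so (<>q -> q) & s is false.
      At v: []r requires r at every successor {u}.
        At u: r is true.
      So []r is true at v.

No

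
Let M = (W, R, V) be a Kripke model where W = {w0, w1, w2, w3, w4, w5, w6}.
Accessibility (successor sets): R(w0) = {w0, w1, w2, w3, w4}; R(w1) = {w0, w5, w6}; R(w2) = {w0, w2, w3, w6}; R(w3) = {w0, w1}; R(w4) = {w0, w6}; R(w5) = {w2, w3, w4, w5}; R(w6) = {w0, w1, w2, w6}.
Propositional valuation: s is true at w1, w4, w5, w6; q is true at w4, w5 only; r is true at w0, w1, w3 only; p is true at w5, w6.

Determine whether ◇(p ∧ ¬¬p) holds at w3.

At w3: ◇(p ∧ ¬¬p) requires p ∧ ¬¬p at some successor in {w0, w1}.
  At w0: p ∧ ¬¬p is false.
  At w1: p ∧ ¬¬p is false.
So ◇(p ∧ ¬¬p) is false at w3.

No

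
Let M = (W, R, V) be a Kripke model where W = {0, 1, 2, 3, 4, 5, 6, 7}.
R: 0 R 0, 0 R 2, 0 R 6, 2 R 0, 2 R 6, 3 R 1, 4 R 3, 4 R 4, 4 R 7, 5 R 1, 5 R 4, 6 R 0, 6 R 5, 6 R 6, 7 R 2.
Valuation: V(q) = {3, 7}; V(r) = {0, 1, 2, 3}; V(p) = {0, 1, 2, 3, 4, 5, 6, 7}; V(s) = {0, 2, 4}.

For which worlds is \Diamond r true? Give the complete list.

Recall that \Diamond ψ holds at a world iff ψ holds at some accessible world.
Let φ = \Diamond r. Evaluate φ at each world:
  0 (successors {0, 2, 6}): φ is true.
  1 (successors ∅): φ is false.
  2 (successors {0, 6}): φ is true.
  3 (successors {1}): φ is true.
  4 (successors {3, 4, 7}): φ is true.
  5 (successors {1, 4}): φ is true.
  6 (successors {0, 5, 6}): φ is true.
  7 (successors {2}): φ is true.
For instance, at 3:
  At 3: \Diamond r requires r at some successor in {1}.
    r holds at 1, so \Diamond r is true at 3.
Satisfying worlds: {0, 2, 3, 4, 5, 6, 7}

0, 2, 3, 4, 5, 6, 7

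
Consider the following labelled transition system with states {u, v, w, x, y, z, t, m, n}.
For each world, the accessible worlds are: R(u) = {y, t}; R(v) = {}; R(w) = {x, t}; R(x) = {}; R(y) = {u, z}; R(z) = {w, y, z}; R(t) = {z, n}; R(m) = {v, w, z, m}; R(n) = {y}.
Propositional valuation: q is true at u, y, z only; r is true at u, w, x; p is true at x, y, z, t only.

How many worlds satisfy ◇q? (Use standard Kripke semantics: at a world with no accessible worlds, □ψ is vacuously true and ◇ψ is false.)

6

Recall that ◇ψ holds at a world iff ψ holds at some accessible world.
Let φ = ◇q. Evaluate φ at each world:
  u (successors {y, t}): φ is true.
  v (successors ∅): φ is false.
  w (successors {x, t}): φ is false.
  x (successors ∅): φ is false.
  y (successors {u, z}): φ is true.
  z (successors {w, y, z}): φ is true.
  t (successors {z, n}): φ is true.
  m (successors {v, w, z, m}): φ is true.
  n (successors {y}): φ is true.
For instance, at t:
  At t: ◇q requires q at some successor in {z, n}.
    q holds at z, so ◇q is true at t.
Satisfying worlds: {u, y, z, t, m, n}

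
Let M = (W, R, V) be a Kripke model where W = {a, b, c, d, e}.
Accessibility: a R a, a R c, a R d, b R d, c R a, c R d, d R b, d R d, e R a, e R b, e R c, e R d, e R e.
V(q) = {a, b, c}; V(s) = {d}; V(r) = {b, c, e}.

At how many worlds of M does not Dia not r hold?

Let φ = not Dia not r. Evaluate φ at each world:
  a (successors {a, c, d}): φ is false.
  b (successors {d}): φ is false.
  c (successors {a, d}): φ is false.
  d (successors {b, d}): φ is false.
  e (successors {a, b, c, d, e}): φ is false.
For instance, at a:
  At a: Dia not r is true, so not Dia not r is false.
    At a: Dia not r requires not r at some successor in {a, c, d}.
      not r holds at a, so Dia not r is true at a.
Satisfying worlds: none.

0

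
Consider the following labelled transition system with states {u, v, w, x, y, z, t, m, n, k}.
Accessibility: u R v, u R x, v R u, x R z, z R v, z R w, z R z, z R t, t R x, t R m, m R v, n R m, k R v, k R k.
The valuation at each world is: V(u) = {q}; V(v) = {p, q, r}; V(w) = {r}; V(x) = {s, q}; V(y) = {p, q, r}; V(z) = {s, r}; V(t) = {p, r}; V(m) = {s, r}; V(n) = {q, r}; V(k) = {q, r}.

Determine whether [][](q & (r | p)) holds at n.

At n: [][](q & (r | p)) requires [](q & (r | p)) at every successor {m}.
    At m: [](q & (r | p)) requires q & (r | p) at every successor {v}.
      At v: q & (r | p) is true.
    So [](q & (r | p)) is true at m.
So [][](q & (r | p)) is true at n.

Yes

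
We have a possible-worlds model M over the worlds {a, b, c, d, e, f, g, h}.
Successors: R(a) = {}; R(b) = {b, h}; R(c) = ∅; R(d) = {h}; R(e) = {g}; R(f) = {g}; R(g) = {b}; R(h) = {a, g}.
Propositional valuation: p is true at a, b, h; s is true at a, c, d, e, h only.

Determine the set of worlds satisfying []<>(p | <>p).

Let φ = []<>(p | <>p). Evaluate φ at each world:
  a (successors ∅): φ is true.
  b (successors {b, h}): φ is true.
  c (successors ∅): φ is true.
  d (successors {h}): φ is true.
  e (successors {g}): φ is true.
  f (successors {g}): φ is true.
  g (successors {b}): φ is true.
  h (successors {a, g}): φ is false.
For instance, at h:
  At h: []<>(p | <>p) requires <>(p | <>p) at every successor {a, g}.
    <>(p | <>p) fails at a, so []<>(p | <>p) is false at h.
      At a: no accessible worlds, so <>(p | <>p) is false.
Satisfying worlds: {a, b, c, d, e, f, g}

a, b, c, d, e, f, g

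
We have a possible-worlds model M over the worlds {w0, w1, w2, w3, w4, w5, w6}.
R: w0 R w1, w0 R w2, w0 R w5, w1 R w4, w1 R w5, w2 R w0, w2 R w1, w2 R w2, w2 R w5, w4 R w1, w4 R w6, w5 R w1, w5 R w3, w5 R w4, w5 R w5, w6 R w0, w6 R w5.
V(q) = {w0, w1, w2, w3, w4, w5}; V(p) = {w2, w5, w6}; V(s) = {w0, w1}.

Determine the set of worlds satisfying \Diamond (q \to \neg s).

w0, w1, w2, w4, w5, w6

Let φ = \Diamond (q \to \neg s). Evaluate φ at each world:
  w0 (successors {w1, w2, w5}): φ is true.
  w1 (successors {w4, w5}): φ is true.
  w2 (successors {w0, w1, w2, w5}): φ is true.
  w3 (successors ∅): φ is false.
  w4 (successors {w1, w6}): φ is true.
  w5 (successors {w1, w3, w4, w5}): φ is true.
  w6 (successors {w0, w5}): φ is true.
For instance, at w2:
  At w2: \Diamond (q \to \neg s) requires q \to \neg s at some successor in {w0, w1, w2, w5}.
    q \to \neg s holds at w2, so \Diamond (q \to \neg s) is true at w2.
Satisfying worlds: {w0, w1, w2, w4, w5, w6}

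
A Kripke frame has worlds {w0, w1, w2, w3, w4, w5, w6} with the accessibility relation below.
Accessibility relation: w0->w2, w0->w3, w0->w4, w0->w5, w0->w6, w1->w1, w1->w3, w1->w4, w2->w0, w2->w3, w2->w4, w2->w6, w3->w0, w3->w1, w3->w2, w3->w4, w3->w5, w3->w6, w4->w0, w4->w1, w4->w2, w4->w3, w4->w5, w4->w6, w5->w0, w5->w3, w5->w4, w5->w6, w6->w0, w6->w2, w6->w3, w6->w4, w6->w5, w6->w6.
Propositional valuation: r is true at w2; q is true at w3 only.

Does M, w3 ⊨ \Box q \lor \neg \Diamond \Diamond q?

No

At w3: \Box q is false, \neg \Diamond \Diamond q is false, so \Box q \lor \neg \Diamond \Diamond q is false.
  At w3: \Box q requires q at every successor {w0, w1, w2, w4, w5, w6}.
    q fails at w0, so \Box q is false at w3.
  At w3: \Diamond \Diamond q is true, so \neg \Diamond \Diamond q is false.
    At w3: \Diamond \Diamond q requires \Diamond q at some successor in {w0, w1, w2, w4, w5, w6}.
      \Diamond q holds at w0, so \Diamond \Diamond q is true at w3.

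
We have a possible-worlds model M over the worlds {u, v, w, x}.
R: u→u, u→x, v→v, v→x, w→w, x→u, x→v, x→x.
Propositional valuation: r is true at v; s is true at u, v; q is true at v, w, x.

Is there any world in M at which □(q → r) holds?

No

Let φ = □(q → r). Evaluate φ at each world:
  u (successors {u, x}): φ is false.
  v (successors {v, x}): φ is false.
  w (successors {w}): φ is false.
  x (successors {u, v, x}): φ is false.
For instance, at u:
  At u: □(q → r) requires q → r at every successor {u, x}.
    q → r fails at x, so □(q → r) is false at u.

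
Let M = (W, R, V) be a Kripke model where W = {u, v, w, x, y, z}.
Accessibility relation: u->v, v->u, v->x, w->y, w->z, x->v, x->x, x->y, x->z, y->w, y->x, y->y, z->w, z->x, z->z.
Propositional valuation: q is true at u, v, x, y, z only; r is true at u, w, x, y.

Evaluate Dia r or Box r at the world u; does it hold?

At u: Dia r is false, Box r is false, so Dia r or Box r is false.
  At u: Dia r requires r at some successor in {v}.
    At v: r is false.
  So Dia r is false at u.
  At u: Box r requires r at every successor {v}.
    r fails at v, so Box r is false at u.

No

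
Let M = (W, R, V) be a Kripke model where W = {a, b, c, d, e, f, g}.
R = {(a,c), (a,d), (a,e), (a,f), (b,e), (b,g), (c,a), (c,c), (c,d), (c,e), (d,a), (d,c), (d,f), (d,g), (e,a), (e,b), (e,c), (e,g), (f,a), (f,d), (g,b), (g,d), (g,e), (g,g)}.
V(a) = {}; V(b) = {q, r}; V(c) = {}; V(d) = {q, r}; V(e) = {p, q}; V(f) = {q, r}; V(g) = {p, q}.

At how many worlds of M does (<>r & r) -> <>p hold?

Recall that <>ψ holds at a world iff ψ holds at some accessible world.
Let φ = (<>r & r) -> <>p. Evaluate φ at each world:
  a (successors {c, d, e, f}): φ is true.
  b (successors {e, g}): φ is true.
  c (successors {a, c, d, e}): φ is true.
  d (successors {a, c, f, g}): φ is true.
  e (successors {a, b, c, g}): φ is true.
  f (successors {a, d}): φ is false.
  g (successors {b, d, e, g}): φ is true.
For instance, at a:
  At a: <>r & r is false, <>p is true, so (<>r & r) -> <>p is true.
    At a: <>r is true, r is false, so <>r & r is false.
      At a: <>r requires r at some successor in {c, d, e, f}.
        r holds at d, so <>r is true at a.
    At a: <>p requires p at some successor in {c, d, e, f}.
      p holds at e, so <>p is true at a.
Satisfying worlds: {a, b, c, d, e, g}

6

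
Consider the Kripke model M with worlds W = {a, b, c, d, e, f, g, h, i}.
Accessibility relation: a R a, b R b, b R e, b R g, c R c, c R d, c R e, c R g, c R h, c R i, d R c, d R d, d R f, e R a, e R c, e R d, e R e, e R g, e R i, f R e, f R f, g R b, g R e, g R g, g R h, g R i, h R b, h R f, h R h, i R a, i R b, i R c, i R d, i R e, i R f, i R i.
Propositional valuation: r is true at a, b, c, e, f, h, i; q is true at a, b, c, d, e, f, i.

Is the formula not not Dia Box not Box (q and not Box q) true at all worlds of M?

Let φ = not not Dia Box not Box (q and not Box q). Evaluate φ at each world:
  a (successors {a}): φ is true.
  b (successors {b, e, g}): φ is true.
  c (successors {c, d, e, g, h, i}): φ is true.
  d (successors {c, d, f}): φ is true.
  e (successors {a, c, d, e, g, i}): φ is true.
  f (successors {e, f}): φ is true.
  g (successors {b, e, g, h, i}): φ is true.
  h (successors {b, f, h}): φ is true.
  i (successors {a, b, c, d, e, f, i}): φ is true.
For instance, at h:
  At h: not Dia Box not Box (q and not Box q) is false, so not not Dia Box not Box (q and not Box q) is true.
    At h: Dia Box not Box (q and not Box q) is true, so not Dia Box not Box (q and not Box q) is false.
      At h: Dia Box not Box (q and not Box q) requires Box not Box (q and not Box q) at some successor in {b, f, h}.
        Box not Box (q and not Box q) holds at b, so Dia Box not Box (q and not Box q) is true at h.

Yes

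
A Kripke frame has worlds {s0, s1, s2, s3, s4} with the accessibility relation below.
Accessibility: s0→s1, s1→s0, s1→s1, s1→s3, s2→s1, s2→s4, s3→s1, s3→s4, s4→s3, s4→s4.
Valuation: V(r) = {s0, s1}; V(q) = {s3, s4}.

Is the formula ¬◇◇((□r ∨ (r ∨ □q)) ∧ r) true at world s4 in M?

No

At s4: ◇◇((□r ∨ (r ∨ □q)) ∧ r) is true, so ¬◇◇((□r ∨ (r ∨ □q)) ∧ r) is false.
  At s4: ◇◇((□r ∨ (r ∨ □q)) ∧ r) requires ◇((□r ∨ (r ∨ □q)) ∧ r) at some successor in {s3, s4}.
    ◇((□r ∨ (r ∨ □q)) ∧ r) holds at s3, so ◇◇((□r ∨ (r ∨ □q)) ∧ r) is true at s4.
      At s3: ◇((□r ∨ (r ∨ □q)) ∧ r) requires (□r ∨ (r ∨ □q)) ∧ r at some successor in {s1, s4}.
        (□r ∨ (r ∨ □q)) ∧ r holds at s1, so ◇((□r ∨ (r ∨ □q)) ∧ r) is true at s3.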